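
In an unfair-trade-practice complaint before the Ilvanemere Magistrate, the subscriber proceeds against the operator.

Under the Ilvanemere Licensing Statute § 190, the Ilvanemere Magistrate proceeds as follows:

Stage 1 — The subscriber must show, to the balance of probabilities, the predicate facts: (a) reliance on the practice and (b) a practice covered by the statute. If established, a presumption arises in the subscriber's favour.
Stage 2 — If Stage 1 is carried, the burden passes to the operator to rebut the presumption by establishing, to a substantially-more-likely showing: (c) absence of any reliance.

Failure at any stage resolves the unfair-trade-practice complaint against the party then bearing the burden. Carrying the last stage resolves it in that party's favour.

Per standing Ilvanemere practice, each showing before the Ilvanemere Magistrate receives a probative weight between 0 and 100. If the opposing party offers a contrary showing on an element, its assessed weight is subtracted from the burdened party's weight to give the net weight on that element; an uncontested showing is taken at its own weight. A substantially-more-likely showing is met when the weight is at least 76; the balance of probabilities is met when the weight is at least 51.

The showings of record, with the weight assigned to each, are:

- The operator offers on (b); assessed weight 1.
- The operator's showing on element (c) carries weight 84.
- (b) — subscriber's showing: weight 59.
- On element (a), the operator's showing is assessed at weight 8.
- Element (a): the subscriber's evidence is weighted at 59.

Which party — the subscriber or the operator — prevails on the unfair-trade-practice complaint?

Stage 1 (subscriber, the balance of probabilities, weight is at least 51): (a) net 59−8=51 ≥ 51 — meets; (b) net 59−1=58 ≥ 51 — meets.
  Stage 1 is satisfied; the onus moves to the operator.
Stage 2 (operator, a substantially-more-likely showing, weight is at least 76): (c) 84 ≥ 76 — meets.
  All elements met at the final stage.
Every stage carried; the operator prevails.

operator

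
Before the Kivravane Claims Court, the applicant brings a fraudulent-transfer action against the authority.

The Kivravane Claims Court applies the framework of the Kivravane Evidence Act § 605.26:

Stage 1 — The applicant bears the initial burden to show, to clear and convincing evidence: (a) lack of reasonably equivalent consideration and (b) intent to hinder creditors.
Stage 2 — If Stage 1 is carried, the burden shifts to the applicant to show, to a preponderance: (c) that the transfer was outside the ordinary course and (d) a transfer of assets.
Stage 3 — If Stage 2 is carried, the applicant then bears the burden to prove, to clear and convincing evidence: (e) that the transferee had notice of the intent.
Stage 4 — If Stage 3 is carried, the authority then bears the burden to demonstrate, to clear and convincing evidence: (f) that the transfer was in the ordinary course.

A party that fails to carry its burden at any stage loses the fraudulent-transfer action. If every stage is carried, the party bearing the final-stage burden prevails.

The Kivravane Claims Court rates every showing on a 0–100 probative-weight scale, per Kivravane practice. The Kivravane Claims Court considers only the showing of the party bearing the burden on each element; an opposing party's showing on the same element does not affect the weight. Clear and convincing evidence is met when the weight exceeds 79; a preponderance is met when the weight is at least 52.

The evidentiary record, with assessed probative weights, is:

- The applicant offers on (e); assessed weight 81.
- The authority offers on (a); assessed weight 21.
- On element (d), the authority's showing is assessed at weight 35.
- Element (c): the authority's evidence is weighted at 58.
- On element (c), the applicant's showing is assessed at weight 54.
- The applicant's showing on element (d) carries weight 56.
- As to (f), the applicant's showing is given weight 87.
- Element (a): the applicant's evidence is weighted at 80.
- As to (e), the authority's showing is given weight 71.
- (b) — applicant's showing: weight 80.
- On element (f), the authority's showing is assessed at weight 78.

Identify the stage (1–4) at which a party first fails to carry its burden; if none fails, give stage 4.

stage 4

Stage 1 — burden on applicant; standard: clear and convincing evidence (weight exceeds 79).
    (a): 80 (authority's 21 disregarded) > 79 [met]
    (b): 80 > 79 [met]
  Stage 1 carried; the burden remains with the applicant.
Stage 2 — burden on applicant; standard: a preponderance (weight is at least 52).
    (c): 54 (authority's 58 disregarded) ≥ 52 [met]
    (d): 56 (authority's 35 disregarded) ≥ 52 [met]
  Stage 2 carried; the burden remains with the applicant.
Stage 3 — burden on applicant; standard: clear and convincing evidence (weight exceeds 79).
    (e): 81 (authority's 71 disregarded) > 79 [met]
  All elements met. The burden passes to the authority.
Stage 4 — burden on authority; standard: clear and convincing evidence (weight exceeds 79).
    (f): 78 (applicant's 87 disregarded) ≤ 79 [not met]
  The authority does not carry Stage 4.
The applicant prevails.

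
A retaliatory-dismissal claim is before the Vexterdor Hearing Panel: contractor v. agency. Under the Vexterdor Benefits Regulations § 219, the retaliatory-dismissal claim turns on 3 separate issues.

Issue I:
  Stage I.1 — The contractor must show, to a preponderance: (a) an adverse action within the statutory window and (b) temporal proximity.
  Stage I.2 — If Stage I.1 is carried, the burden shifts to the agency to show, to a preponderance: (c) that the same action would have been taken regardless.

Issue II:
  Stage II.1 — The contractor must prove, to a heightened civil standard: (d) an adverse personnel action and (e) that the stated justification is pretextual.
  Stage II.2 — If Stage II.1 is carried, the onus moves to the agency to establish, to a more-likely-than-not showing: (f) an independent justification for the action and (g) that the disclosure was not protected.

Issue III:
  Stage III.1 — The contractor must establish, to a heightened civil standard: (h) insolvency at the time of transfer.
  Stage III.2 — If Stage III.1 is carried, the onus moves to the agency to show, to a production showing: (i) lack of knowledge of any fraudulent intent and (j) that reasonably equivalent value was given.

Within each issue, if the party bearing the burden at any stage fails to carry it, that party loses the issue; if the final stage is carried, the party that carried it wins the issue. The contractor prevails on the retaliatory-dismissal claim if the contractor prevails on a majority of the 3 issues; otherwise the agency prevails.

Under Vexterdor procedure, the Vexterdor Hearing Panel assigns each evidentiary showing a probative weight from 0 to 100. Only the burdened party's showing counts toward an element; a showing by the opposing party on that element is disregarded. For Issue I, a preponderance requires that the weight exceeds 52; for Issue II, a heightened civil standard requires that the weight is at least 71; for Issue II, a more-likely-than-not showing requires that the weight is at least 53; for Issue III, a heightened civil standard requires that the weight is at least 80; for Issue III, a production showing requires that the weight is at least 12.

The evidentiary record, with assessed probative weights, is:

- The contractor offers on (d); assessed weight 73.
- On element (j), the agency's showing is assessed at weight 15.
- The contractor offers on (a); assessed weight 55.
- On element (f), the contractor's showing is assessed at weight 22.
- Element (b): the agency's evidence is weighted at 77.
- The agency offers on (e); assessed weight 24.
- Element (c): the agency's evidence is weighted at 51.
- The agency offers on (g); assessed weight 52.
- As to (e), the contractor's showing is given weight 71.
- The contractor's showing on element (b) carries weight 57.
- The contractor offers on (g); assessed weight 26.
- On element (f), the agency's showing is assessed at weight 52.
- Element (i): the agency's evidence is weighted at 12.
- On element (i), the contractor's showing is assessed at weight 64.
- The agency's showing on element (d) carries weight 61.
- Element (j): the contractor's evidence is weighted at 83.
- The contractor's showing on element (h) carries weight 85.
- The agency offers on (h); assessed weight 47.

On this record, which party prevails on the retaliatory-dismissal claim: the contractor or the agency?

contractor

— Issue I —
Stage I.1 (contractor, a preponderance, weight exceeds 52): (a) 55 > 52 — meets; (b) 57 (agency's 77 disregarded) > 52 — meets.
  Stage I.1 is satisfied; the onus moves to the agency.
Stage I.2 (agency, a preponderance, weight exceeds 52): (c) 51 ≤ 52 — fails.
  Stage I.2 not carried; the agency fails its burden.
So the contractor prevails on this issue.
— Issue II —
Stage II.1 — burden on contractor; standard: a heightened civil standard (weight is at least 71).
    (d): 73 (agency's 61 disregarded) ≥ 71 [met]
    (e): 71 (agency's 24 disregarded) ≥ 71 [met]
  The contractor carries Stage II.1; the agency now bears the burden.
Stage II.2 — burden on agency; standard: a more-likely-than-not showing (weight is at least 53).
    (f): 52 (contractor's 22 disregarded) < 53 [not met]
    (g): 52 (contractor's 26 disregarded) < 53 [not met]
  The agency does not carry Stage II.2.
The contractor prevails on this issue.
— Issue III —
Stage III.1 (contractor, a heightened civil standard, weight is at least 80): (h) 85 (agency's 47 disregarded) ≥ 80 — meets.
  The contractor carries Stage III.1; the agency now bears the burden.
Stage III.2 (agency, a production showing, weight is at least 12): (i) 12 (contractor's 64 disregarded) ≥ 12 — meets; (j) 15 (contractor's 83 disregarded) ≥ 12 — meets.
  Stage III.2 carried; the final stage is satisfied.
All stages carried — the agency prevails on this issue.
Per-issue: Issue I → contractor; Issue II → contractor; Issue III → agency. The contractor must prevail on a majority of issues; overall, the contractor prevails.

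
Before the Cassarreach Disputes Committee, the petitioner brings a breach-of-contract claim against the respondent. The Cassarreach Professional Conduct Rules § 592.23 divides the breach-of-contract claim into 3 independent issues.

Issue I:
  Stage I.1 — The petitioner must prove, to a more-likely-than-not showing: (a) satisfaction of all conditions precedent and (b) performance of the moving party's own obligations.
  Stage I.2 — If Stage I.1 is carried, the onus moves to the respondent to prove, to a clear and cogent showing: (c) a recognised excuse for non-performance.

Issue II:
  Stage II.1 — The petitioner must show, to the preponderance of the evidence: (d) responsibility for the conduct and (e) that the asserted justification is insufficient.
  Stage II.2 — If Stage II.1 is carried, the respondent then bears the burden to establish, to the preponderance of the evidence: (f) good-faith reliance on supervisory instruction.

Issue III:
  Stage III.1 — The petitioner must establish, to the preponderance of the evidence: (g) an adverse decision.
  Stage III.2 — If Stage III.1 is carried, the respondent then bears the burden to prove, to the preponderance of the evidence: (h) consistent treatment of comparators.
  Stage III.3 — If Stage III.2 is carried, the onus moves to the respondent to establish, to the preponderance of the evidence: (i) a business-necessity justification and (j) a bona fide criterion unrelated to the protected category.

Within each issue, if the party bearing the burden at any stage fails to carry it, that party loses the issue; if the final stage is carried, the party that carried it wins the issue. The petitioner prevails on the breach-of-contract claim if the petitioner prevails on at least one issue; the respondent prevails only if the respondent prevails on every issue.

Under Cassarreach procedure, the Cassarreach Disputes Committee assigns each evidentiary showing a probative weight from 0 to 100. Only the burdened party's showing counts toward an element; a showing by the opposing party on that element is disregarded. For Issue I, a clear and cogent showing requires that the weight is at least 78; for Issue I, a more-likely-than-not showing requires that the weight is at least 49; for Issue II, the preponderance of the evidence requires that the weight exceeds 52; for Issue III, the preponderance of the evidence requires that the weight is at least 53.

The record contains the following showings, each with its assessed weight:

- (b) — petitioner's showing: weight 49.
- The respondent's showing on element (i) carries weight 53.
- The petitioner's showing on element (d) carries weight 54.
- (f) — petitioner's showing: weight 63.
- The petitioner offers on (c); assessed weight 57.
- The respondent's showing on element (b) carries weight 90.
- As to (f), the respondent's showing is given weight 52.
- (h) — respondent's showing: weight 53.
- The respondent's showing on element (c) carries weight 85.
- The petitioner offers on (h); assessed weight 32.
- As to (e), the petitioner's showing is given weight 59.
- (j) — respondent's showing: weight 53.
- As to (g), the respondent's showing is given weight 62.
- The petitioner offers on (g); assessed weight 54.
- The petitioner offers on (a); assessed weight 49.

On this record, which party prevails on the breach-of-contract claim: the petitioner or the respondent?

— Issue I —
At Stage I.1 the petitioner must meet a more-likely-than-not showing (weight is at least 49): on (a) the weight is 49, which does reach 49, so (a) meets the standard; on (b) the weight is 49 (the respondent's 90 is given no effect), which does reach 49, so (b) meets the standard.
  All elements met. The burden passes to the respondent.
At Stage I.2 the respondent must meet a clear and cogent showing (weight is at least 78): on (c) the weight is 85 (the petitioner's 57 is given no effect), ≥ 78, so (c) meets the standard.
  Stage I.2 carried; the final stage is satisfied.
Every stage carried; the respondent prevails on this issue.
— Issue II —
Stage II.1 (petitioner, the preponderance of the evidence, weight exceeds 52): (d) 54 > 52 — meets; (e) 59 > 52 — meets.
  Stage II.1 is satisfied; the onus moves to the respondent.
Stage II.2 (respondent, the preponderance of the evidence, weight exceeds 52): (f) 52 (petitioner's 63 disregarded) ≤ 52 — fails.
  The respondent does not carry Stage II.2.
So the petitioner prevails on this issue.
— Issue III —
Stage III.1 — burden on petitioner; standard: the preponderance of the evidence (weight is at least 53).
    (g): 54 (respondent's 62 disregarded) ≥ 53 [met]
  All elements met. The burden passes to the respondent.
Stage III.2 — burden on respondent; standard: the preponderance of the evidence (weight is at least 53).
    (h): 53 (petitioner's 32 disregarded) ≥ 53 [met]
  Stage III.2 is satisfied; the respondent continues to bear the burden.
Stage III.3 — burden on respondent; standard: the preponderance of the evidence (weight is at least 53).
    (i): 53 ≥ 53 [met]
    (j): 53 ≥ 53 [met]
  Stage III.3 carried; the final stage is satisfied.
All stages carried — the respondent prevails on this issue.
Per-issue: Issue I → respondent; Issue II → petitioner; Issue III → respondent. The petitioner must prevail on at least one issue; overall, the petitioner prevails.

petitioner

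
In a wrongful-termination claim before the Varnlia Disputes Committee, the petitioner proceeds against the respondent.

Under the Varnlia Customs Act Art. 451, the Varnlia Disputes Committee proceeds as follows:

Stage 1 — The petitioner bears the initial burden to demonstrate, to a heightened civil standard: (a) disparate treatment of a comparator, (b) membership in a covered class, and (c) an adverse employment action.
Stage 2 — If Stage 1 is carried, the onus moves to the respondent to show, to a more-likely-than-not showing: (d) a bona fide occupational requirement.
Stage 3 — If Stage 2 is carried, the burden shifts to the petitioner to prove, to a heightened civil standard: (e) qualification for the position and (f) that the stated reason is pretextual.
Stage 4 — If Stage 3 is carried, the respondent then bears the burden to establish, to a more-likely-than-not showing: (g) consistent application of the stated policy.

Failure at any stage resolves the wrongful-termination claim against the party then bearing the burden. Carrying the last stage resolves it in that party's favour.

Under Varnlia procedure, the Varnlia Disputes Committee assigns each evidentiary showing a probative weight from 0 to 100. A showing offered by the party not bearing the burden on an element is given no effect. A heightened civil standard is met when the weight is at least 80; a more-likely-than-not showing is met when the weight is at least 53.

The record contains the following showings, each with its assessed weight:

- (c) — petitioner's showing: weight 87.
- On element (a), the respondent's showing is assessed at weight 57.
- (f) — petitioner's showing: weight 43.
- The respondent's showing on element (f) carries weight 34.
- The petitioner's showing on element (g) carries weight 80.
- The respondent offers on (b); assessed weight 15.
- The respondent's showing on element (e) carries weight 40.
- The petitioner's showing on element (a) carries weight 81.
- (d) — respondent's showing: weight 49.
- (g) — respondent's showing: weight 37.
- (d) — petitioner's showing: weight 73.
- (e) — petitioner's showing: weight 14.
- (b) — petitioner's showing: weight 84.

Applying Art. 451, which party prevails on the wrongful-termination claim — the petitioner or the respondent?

petitioner

Stage 1 (petitioner, a heightened civil standard, weight is at least 80): (a) 81 (respondent's 57 disregarded) ≥ 80 — meets; (b) 84 (respondent's 15 disregarded) ≥ 80 — meets; (c) 87 ≥ 80 — meets.
  All elements met. The burden passes to the respondent.
Stage 2 (respondent, a more-likely-than-not showing, weight is at least 53): (d) 49 (petitioner's 73 disregarded) < 53 — fails.
  Not every element is met, so the respondent fails to carry Stage 2.
So the petitioner prevails.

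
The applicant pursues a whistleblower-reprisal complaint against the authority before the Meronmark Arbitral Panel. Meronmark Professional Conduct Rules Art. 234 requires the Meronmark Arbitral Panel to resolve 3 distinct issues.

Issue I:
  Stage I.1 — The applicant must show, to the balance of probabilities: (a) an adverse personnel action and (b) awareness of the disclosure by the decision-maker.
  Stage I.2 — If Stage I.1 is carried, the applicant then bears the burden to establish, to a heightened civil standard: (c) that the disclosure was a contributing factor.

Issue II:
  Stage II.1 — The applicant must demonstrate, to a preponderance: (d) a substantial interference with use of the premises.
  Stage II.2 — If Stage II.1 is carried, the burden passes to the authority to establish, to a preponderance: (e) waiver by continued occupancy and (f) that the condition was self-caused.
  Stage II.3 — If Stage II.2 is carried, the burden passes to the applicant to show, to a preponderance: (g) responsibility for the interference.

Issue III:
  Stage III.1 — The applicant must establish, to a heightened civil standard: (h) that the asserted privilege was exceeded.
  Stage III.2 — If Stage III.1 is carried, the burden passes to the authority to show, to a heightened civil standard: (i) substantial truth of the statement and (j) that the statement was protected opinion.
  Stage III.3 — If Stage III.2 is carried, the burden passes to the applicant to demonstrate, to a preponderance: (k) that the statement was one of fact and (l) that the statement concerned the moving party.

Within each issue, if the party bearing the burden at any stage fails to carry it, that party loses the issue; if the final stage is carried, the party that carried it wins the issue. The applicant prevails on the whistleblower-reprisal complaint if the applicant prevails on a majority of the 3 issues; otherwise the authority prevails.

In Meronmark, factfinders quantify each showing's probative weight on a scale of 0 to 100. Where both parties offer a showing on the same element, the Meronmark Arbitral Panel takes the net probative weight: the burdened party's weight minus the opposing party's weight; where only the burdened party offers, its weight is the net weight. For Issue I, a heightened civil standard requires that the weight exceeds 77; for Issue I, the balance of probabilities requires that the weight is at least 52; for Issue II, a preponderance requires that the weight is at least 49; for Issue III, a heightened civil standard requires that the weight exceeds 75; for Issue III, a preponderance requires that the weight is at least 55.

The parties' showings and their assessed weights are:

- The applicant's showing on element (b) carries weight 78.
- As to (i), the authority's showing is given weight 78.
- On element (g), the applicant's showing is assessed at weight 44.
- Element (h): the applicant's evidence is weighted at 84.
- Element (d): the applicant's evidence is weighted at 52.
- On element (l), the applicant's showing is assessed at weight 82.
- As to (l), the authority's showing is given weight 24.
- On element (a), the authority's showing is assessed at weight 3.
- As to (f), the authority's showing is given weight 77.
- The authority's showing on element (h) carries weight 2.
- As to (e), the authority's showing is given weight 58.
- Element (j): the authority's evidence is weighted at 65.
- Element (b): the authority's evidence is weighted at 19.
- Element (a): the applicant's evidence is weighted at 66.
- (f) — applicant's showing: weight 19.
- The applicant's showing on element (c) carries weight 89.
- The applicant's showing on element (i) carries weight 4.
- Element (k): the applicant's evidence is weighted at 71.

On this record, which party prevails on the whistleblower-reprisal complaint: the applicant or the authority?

— Issue I —
Stage I.1 — burden on applicant; standard: the balance of probabilities (weight is at least 52).
    (a): 66 − 3 = 63 ≥ 52 [met]
    (b): 78 − 19 = 59 ≥ 52 [met]
  Stage I.1 is satisfied; the applicant continues to bear the burden.
Stage I.2 — burden on applicant; standard: a heightened civil standard (weight exceeds 77).
    (c): 89 > 77 [met]
  Stage I.2 carried; the final stage is satisfied.
All stages carried — the applicant prevails on this issue.
— Issue II —
At Stage II.1 the applicant must meet a preponderance (weight is at least 49): on (d) the weight is 52, ≥ 49, so (d) meets the standard.
  Stage II.1 carried; the burden shifts to the authority.
At Stage II.2 the authority must meet a preponderance (weight is at least 49): on (e) the weight is 58, which does reach 49, so (e) meets the standard; on (f) the weight is 77 less the opposing 19 gives net 58, which does reach 49, so (f) meets the standard.
  Stage II.2 is satisfied; the onus moves to the applicant.
At Stage II.3 the applicant must meet a preponderance (weight is at least 49): on (g) the weight is 44, which does not reach 49, so (g) does not meet the standard.
  The applicant does not carry Stage II.3.
The authority prevails on this issue.
— Issue III —
Stage III.1 — burden on applicant; standard: a heightened civil standard (weight exceeds 75).
    (h): 84 − 2 = 82 > 75 [met]
  The applicant carries Stage III.1; the authority now bears the burden.
Stage III.2 — burden on authority; standard: a heightened civil standard (weight exceeds 75).
    (i): 78 − 4 = 74 ≤ 75 [not met]
    (j): 65 ≤ 75 [not met]
  Not every element is met, so the authority fails to carry Stage III.2.
The applicant prevails on this issue.
Per-issue: Issue I → applicant; Issue II → authority; Issue III → applicant. The applicant must prevail on a majority of issues; overall, the applicant prevails.

applicant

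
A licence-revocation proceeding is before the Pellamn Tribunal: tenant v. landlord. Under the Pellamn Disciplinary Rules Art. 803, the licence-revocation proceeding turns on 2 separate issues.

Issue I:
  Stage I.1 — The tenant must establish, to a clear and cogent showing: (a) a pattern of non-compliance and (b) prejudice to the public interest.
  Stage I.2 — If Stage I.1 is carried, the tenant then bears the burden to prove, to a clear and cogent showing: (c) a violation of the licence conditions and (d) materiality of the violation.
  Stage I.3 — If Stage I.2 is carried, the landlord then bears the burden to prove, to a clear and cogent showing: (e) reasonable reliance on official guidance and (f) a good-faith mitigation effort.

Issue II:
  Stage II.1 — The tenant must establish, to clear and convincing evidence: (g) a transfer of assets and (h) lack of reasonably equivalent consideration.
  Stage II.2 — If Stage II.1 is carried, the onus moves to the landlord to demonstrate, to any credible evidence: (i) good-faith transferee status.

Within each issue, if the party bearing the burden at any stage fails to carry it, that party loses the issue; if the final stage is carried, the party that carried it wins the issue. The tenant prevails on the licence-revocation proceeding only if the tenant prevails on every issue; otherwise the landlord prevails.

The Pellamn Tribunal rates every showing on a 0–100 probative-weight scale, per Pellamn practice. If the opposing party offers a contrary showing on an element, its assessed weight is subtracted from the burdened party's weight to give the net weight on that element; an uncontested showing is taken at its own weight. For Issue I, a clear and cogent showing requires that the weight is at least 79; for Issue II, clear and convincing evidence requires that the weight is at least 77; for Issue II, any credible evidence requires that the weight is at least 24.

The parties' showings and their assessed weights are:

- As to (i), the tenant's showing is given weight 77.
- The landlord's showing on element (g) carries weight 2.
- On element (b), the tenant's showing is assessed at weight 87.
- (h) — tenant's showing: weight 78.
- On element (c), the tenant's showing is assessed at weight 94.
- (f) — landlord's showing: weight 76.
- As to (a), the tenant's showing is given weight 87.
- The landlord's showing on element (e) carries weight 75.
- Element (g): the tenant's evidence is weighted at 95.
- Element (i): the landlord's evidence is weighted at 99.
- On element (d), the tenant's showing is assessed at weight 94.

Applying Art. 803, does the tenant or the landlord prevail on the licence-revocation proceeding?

— Issue I —
Stage I.1 — burden on tenant; standard: a clear and cogent showing (weight is at least 79).
    (a): 87 ≥ 79 [met]
    (b): 87 ≥ 79 [met]
  Stage I.1 carried; the burden remains with the tenant.
Stage I.2 — burden on tenant; standard: a clear and cogent showing (weight is at least 79).
    (c): 94 ≥ 79 [met]
    (d): 94 ≥ 79 [met]
  The tenant carries Stage I.2; the landlord now bears the burden.
Stage I.3 — burden on landlord; standard: a clear and cogent showing (weight is at least 79).
    (e): 75 < 79 [not met]
    (f): 76 < 79 [not met]
  Not every element is met, so the landlord fails to carry Stage I.3.
The tenant prevails on this issue.
— Issue II —
Stage II.1 — burden on tenant; standard: clear and convincing evidence (weight is at least 77).
    (g): 95 − 2 = 93 ≥ 77 [met]
    (h): 78 ≥ 77 [met]
  Stage II.1 is satisfied; the onus moves to the landlord.
Stage II.2 — burden on landlord; standard: any credible evidence (weight is at least 24).
    (i): 99 − 77 = 22 < 24 [not met]
  Not every element is met, so the landlord fails to carry Stage II.2.
The analysis ends at Stage II.2; the tenant prevails on this issue.
Per-issue: Issue I → tenant; Issue II → tenant. The tenant must prevail on every issue; overall, the tenant prevails.

tenant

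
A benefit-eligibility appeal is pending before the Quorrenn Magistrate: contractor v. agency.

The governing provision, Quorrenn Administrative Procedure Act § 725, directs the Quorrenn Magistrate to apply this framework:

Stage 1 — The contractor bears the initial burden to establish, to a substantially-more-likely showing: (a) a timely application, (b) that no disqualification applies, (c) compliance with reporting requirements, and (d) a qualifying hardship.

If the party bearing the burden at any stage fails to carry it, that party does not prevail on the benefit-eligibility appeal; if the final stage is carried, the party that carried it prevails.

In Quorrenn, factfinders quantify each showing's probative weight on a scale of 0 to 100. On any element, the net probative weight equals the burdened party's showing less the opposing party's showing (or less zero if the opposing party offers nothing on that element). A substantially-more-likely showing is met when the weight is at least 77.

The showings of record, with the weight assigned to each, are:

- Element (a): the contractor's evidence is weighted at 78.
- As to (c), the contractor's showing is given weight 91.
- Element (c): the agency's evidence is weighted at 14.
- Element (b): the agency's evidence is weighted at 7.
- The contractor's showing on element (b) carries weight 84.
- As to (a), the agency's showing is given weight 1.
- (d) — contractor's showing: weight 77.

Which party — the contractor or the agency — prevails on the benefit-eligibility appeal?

At Stage 1 the contractor must meet a substantially-more-likely showing (weight is at least 77): on (a) the weight is 78 less the opposing 1 gives net 77, ≥ 77, so (a) meets the standard; on (b) the weight is 84 less the opposing 7 gives net 77, which does reach 77, so (b) meets the standard; on (c) the weight is 91 less the opposing 14 gives net 77, ≥ 77, so (c) meets the standard; on (d) the weight is 77, which does reach 77, so (d) meets the standard.
  Stage 1 carried; the final stage is satisfied.
Every stage carried; the contractor prevails.

contractor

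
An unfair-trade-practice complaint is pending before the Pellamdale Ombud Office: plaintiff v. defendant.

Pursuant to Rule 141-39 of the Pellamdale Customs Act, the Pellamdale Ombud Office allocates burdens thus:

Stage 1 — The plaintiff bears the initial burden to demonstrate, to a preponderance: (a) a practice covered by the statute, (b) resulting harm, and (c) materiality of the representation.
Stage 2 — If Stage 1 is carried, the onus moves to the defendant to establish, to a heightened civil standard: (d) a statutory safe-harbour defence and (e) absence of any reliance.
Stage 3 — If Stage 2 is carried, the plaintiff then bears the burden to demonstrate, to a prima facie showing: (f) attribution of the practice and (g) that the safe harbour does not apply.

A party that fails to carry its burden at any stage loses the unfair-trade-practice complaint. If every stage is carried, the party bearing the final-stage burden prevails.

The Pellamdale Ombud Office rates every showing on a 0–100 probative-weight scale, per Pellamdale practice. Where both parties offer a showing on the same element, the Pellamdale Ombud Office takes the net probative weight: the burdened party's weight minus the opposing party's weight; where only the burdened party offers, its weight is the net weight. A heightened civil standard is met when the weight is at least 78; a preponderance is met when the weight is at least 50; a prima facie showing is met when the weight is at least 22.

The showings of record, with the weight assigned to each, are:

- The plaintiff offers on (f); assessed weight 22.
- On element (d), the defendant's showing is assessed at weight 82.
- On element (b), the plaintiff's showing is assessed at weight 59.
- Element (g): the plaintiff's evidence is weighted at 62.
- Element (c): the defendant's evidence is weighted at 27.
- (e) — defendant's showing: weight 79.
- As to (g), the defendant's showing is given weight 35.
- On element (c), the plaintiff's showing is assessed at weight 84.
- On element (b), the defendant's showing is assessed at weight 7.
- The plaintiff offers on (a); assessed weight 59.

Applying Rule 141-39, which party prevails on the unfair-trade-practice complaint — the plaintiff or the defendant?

Stage 1 — burden on plaintiff; standard: a preponderance (weight is at least 50).
    (a): 59 ≥ 50 [met]
    (b): 59 − 7 = 52 ≥ 50 [met]
    (c): 84 − 27 = 57 ≥ 50 [met]
  Stage 1 carried; the burden shifts to the defendant.
Stage 2 — burden on defendant; standard: a heightened civil standard (weight is at least 78).
    (d): 82 ≥ 78 [met]
    (e): 79 ≥ 78 [met]
  Stage 2 carried; the burden shifts to the plaintiff.
Stage 3 — burden on plaintiff; standard: a prima facie showing (weight is at least 22).
    (f): 22 ≥ 22 [met]
    (g): 62 − 35 = 27 ≥ 22 [met]
  Stage 3 carried; the final stage is satisfied.
All stages carried — the plaintiff prevails.

plaintiff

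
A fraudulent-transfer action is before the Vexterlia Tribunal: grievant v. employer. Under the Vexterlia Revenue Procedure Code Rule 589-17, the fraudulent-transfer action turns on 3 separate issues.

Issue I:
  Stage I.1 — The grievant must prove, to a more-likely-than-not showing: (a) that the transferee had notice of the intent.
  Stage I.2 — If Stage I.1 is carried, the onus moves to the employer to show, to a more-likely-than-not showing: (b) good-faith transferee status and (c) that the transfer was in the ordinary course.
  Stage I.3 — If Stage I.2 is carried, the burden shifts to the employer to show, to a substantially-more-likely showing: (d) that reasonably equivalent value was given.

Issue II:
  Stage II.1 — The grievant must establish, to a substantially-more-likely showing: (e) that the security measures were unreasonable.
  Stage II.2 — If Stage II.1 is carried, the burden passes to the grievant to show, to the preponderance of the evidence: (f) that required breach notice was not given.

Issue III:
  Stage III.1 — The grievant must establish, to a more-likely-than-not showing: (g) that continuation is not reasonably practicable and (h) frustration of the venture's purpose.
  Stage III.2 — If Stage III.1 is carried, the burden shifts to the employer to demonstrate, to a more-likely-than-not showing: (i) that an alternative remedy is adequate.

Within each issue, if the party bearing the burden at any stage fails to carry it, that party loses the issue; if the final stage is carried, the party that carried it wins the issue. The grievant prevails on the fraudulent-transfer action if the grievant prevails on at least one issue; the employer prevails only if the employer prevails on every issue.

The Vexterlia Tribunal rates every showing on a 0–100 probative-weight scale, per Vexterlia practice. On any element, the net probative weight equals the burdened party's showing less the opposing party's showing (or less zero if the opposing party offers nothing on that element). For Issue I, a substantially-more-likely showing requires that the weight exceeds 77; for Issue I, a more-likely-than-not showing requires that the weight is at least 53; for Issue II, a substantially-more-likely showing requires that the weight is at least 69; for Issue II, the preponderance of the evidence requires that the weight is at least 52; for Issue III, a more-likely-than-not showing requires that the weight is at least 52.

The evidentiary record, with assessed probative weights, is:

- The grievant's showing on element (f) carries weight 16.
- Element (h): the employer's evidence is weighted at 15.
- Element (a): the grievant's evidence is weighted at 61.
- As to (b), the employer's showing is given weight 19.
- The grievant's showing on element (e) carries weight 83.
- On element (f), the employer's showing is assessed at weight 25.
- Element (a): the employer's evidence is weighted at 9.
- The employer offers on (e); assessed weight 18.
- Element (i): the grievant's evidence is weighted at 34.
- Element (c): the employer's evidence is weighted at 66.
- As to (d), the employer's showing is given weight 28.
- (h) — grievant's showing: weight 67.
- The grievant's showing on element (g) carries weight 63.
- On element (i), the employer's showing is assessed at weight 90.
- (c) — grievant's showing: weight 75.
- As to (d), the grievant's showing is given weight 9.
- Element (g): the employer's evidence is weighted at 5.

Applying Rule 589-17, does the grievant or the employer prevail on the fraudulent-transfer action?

— Issue I —
Stage I.1 — burden on grievant; standard: a more-likely-than-not showing (weight is at least 53).
    (a): 61 − 9 = 52 < 53 [not met]
  Stage I.1 not carried; the grievant fails its burden.
The analysis ends at Stage I.1; the employer prevails on this issue.
— Issue II —
At Stage II.1 the grievant must meet a substantially-more-likely showing (weight is at least 69): on (e) the weight is 83 less the opposing 18 gives net 65, which does not reach 69, so (e) does not meet the standard.
  Stage II.1 not carried; the grievant fails its burden.
The analysis ends at Stage II.1; the employer prevails on this issue.
— Issue III —
Stage III.1 (grievant, a more-likely-than-not showing, weight is at least 52): (g) net 63−5=58 ≥ 52 — meets; (h) net 67−15=52 ≥ 52 — meets.
  Stage III.1 is satisfied; the onus moves to the employer.
Stage III.2 (employer, a more-likely-than-not showing, weight is at least 52): (i) net 90−34=56 ≥ 52 — meets.
  All elements met at the final stage.
All stages carried — the employer prevails on this issue.
Per-issue: Issue I → employer; Issue II → employer; Issue III → employer. The grievant must prevail on at least one issue; overall, the employer prevails.

employer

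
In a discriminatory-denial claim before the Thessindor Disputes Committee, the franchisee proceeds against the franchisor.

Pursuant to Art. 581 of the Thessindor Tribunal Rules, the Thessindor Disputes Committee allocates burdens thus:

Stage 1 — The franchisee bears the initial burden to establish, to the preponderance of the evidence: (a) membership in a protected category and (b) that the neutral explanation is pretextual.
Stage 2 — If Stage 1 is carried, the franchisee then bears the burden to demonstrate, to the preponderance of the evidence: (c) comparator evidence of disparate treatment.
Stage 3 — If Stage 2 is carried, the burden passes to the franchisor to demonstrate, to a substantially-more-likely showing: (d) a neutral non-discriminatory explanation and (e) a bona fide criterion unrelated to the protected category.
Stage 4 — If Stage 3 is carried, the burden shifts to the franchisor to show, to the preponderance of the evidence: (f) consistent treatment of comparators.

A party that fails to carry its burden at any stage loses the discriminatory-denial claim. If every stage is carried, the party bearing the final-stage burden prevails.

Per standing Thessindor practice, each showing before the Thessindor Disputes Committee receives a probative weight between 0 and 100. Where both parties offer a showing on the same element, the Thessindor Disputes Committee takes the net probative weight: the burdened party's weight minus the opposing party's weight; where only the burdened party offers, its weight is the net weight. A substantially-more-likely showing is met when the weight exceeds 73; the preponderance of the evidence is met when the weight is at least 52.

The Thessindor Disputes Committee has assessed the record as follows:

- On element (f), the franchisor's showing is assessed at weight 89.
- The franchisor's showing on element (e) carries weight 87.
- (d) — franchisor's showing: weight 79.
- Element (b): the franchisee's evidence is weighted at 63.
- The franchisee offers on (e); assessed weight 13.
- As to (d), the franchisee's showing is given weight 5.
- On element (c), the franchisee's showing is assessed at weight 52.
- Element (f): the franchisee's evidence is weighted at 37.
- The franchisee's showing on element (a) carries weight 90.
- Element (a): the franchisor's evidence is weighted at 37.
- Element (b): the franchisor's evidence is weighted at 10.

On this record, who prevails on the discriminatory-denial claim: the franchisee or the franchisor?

franchisor

At Stage 1 the franchisee must meet the preponderance of the evidence (weight is at least 52): on (a) the weight is 90 less the opposing 37 gives net 53, ≥ 52, so (a) meets the standard; on (b) the weight is 63 less the opposing 10 gives net 53, which does reach 52, so (b) meets the standard.
  Stage 1 carried; the burden remains with the franchisee.
At Stage 2 the franchisee must meet the preponderance of the evidence (weight is at least 52): on (c) the weight is 52, which does reach 52, so (c) meets the standard.
  Stage 2 carried; the burden shifts to the franchisor.
At Stage 3 the franchisor must meet a substantially-more-likely showing (weight exceeds 73): on (d) the weight is 79 less the opposing 5 gives net 74, > 73, so (d) meets the standard; on (e) the weight is 87 less the opposing 13 gives net 74, which does exceed 73, so (e) meets the standard.
  Stage 3 carried; the burden remains with the franchisor.
At Stage 4 the franchisor must meet the preponderance of the evidence (weight is at least 52): on (f) the weight is 89 less the opposing 37 gives net 52, which does reach 52, so (f) meets the standard.
  The franchisor carries the last stage.
With every stage satisfied, the franchisor prevails.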